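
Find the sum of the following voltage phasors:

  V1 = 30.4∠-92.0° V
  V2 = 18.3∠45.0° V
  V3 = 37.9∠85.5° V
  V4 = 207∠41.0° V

Step 1 — Convert each phasor to rectangular form:
  V1 = 30.4·(cos(-92.0°) + j·sin(-92.0°)) = -1.061 - j30.38 V
  V2 = 18.3·(cos(45.0°) + j·sin(45.0°)) = 12.94 + j12.94 V
  V3 = 37.9·(cos(85.5°) + j·sin(85.5°)) = 2.974 + j37.78 V
  V4 = 207·(cos(41.0°) + j·sin(41.0°)) = 156.2 + j135.8 V
Step 2 — Sum components: V_total = 171.1 + j156.1 V.
Step 3 — Convert to polar: |V_total| = 231.6 V, ∠V_total = 42.4°.

V_total = 231.6∠42.4° V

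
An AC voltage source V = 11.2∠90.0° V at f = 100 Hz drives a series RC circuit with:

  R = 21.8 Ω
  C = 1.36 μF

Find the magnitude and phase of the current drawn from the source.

Step 1 — Angular frequency: ω = 2π·f = 2π·100 = 628.3 rad/s.
Step 2 — Component impedances:
  R: Z = R = 21.8 Ω
  C: Z = 1/(jωC) = -j/(ω·C) = 0 - j1170 Ω
Step 3 — Series combination: Z_total = R + C = 21.8 - j1170 Ω = 1170∠-88.9° Ω.
Step 4 — Source phasor: V = 11.2∠90.0° V = 0 + j11.2 V.
Step 5 — Ohm's law: I = V / Z_total = (0 + j11.2) / (21.8 - j1170) = -0.009567 + j0.0001782 A.
Step 6 — Convert to polar: |I| = 0.009569 A, ∠I = 178.9°.

I = 0.009569∠178.9° A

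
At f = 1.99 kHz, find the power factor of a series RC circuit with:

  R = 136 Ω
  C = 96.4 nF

Step 1 — Angular frequency: ω = 2π·f = 2π·1990 = 1.25e+04 rad/s.
Step 2 — Component impedances:
  R: Z = R = 136 Ω
  C: Z = 1/(jωC) = -j/(ω·C) = 0 - j829.6 Ω
Step 3 — Series combination: Z_total = R + C = 136 - j829.6 Ω = 840.7∠-80.7° Ω.
Step 4 — Power factor: PF = cos(φ) = Re(Z)/|Z| = 136/840.7 = 0.1618.
Step 5 — Type: Im(Z) = -829.6 ⇒ leading (phase φ = -80.7°).

PF = 0.1618 (leading, φ = -80.7°)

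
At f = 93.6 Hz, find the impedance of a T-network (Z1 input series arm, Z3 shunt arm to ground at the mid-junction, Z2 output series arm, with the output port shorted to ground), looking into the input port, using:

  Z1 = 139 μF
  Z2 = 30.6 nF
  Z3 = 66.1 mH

Step 1 — Angular frequency: ω = 2π·f = 2π·93.6 = 588.1 rad/s.
Step 2 — Component impedances:
  Z1: Z = 1/(jωC) = -j/(ω·C) = 0 - j12.23 Ω
  Z2: Z = 1/(jωC) = -j/(ω·C) = 0 - j5.557e+04 Ω
  Z3: Z = jωL = j·588.1·0.0661 = 0 + j38.87 Ω
Step 3 — With the output port shorted to ground, the output series arm Z2 runs from the junction to ground; the shunt arm Z3 also runs from the junction to ground. They appear in parallel: Z3 || Z2 = 0 + j38.9 Ω.
Step 4 — Series with input arm Z1: Z_in = Z1 + (Z3 || Z2) = 0 + j26.67 Ω = 26.67∠90.0° Ω.

Z = 0 + j26.67 Ω = 26.67∠90.0° Ω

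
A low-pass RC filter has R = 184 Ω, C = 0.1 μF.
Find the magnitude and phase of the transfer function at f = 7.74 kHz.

Step 1 — Angular frequency: ω = 2π·7740 = 4.863e+04 rad/s.
Step 2 — Transfer function: H(jω) = 1/(1 + jωRC).
Step 3 — Denominator: 1 + jωRC = 1 + j·4.863e+04·184·1e-07 = 1 + j0.8948.
Step 4 — H = 0.5553 - j0.4969.
Step 5 — Magnitude: |H| = 0.7452 (-2.6 dB); phase: φ = -41.8°.

|H| = 0.7452 (-2.6 dB), φ = -41.8°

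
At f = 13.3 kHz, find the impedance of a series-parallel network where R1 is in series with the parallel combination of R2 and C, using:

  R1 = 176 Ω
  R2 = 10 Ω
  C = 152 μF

Step 1 — Angular frequency: ω = 2π·f = 2π·1.33e+04 = 8.357e+04 rad/s.
Step 2 — Component impedances:
  R1: Z = R = 176 Ω
  R2: Z = R = 10 Ω
  C: Z = 1/(jωC) = -j/(ω·C) = 0 - j0.07873 Ω
Step 3 — Parallel branch: R2 || C = 1/(1/R2 + 1/C) = 0.0006198 - j0.07872 Ω.
Step 4 — Series with R1: Z_total = R1 + (R2 || C) = 176 - j0.07872 Ω = 176∠-0.0° Ω.

Z = 176 - j0.07872 Ω = 176∠-0.0° Ω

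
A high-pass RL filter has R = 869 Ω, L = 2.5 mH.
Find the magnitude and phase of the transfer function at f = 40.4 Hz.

Step 1 — Angular frequency: ω = 2π·40.4 = 253.8 rad/s.
Step 2 — Transfer function: H(jω) = jωL/(R + jωL).
Step 3 — Numerator jωL = j·0.6346; denominator R + jωL = 869 + j0.6346.
Step 4 — H = 5.333e-07 + j0.0007303.
Step 5 — Magnitude: |H| = 0.0007303 (-62.7 dB); phase: φ = 90.0°.

|H| = 0.0007303 (-62.7 dB), φ = 90.0°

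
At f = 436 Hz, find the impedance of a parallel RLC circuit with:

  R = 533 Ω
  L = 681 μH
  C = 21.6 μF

Step 1 — Angular frequency: ω = 2π·f = 2π·436 = 2739 rad/s.
Step 2 — Component impedances:
  R: Z = R = 533 Ω
  L: Z = jωL = j·2739·0.000681 = 0 + j1.866 Ω
  C: Z = 1/(jωC) = -j/(ω·C) = 0 - j16.9 Ω
Step 3 — Parallel combination: 1/Z_total = 1/R + 1/L + 1/C; Z_total = 0.008251 + j2.097 Ω = 2.097∠89.8° Ω.

Z = 0.008251 + j2.097 Ω = 2.097∠89.8° Ω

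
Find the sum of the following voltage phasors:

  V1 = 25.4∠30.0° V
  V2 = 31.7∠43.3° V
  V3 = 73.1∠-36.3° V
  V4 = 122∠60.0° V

Step 1 — Convert each phasor to rectangular form:
  V1 = 25.4·(cos(30.0°) + j·sin(30.0°)) = 22 + j12.7 V
  V2 = 31.7·(cos(43.3°) + j·sin(43.3°)) = 23.07 + j21.74 V
  V3 = 73.1·(cos(-36.3°) + j·sin(-36.3°)) = 58.91 - j43.28 V
  V4 = 122·(cos(60.0°) + j·sin(60.0°)) = 61 + j105.7 V
Step 2 — Sum components: V_total = 165 + j96.82 V.
Step 3 — Convert to polar: |V_total| = 191.3 V, ∠V_total = 30.4°.

V_total = 191.3∠30.4° V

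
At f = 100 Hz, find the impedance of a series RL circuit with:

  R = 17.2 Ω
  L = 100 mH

Step 1 — Angular frequency: ω = 2π·f = 2π·100 = 628.3 rad/s.
Step 2 — Component impedances:
  R: Z = R = 17.2 Ω
  L: Z = jωL = j·628.3·0.1 = 0 + j62.83 Ω
Step 3 — Series combination: Z_total = R + L = 17.2 + j62.83 Ω = 65.14∠74.7° Ω.

Z = 17.2 + j62.83 Ω = 65.14∠74.7° Ω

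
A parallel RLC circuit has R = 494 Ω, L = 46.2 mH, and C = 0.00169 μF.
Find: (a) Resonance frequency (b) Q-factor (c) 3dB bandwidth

Step 1 — Resonance: ω₀ = 1/√(LC) = 1/√(0.0462·1.69e-09) = 1.132e+05 rad/s.
Step 2 — f₀ = ω₀/(2π) = 1.801e+04 Hz.
Step 3 — Parallel Q: Q = R/(ω₀L) = 494/(1.132e+05·0.0462) = 0.09448.
Step 4 — Bandwidth: Δω = ω₀/Q = 1.198e+06 rad/s; BW = Δω/(2π) = 1.906e+05 Hz.

(a) f₀ = 1.801e+04 Hz  (b) Q = 0.09448  (c) BW = 1.906e+05 Hz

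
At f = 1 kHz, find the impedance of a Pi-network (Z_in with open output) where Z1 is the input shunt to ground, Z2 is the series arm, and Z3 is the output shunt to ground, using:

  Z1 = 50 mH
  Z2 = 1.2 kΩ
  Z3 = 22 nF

Step 1 — Angular frequency: ω = 2π·f = 2π·1000 = 6283 rad/s.
Step 2 — Component impedances:
  Z1: Z = jωL = j·6283·0.05 = 0 + j314.2 Ω
  Z2: Z = R = 1200 Ω
  Z3: Z = 1/(jωC) = -j/(ω·C) = 0 - j7234 Ω
Step 3 — With open output, the series arm Z2 and the output shunt Z3 appear in series to ground: Z2 + Z3 = 1200 - j7234 Ω.
Step 4 — Parallel with input shunt Z1: Z_in = Z1 || (Z2 + Z3) = 2.401 + j328 Ω = 328∠89.6° Ω.

Z = 2.401 + j328 Ω = 328∠89.6° Ω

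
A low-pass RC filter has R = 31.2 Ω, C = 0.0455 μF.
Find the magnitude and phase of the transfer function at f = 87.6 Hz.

Step 1 — Angular frequency: ω = 2π·87.6 = 550.4 rad/s.
Step 2 — Transfer function: H(jω) = 1/(1 + jωRC).
Step 3 — Denominator: 1 + jωRC = 1 + j·550.4·31.2·4.55e-08 = 1 + j0.0007814.
Step 4 — H = 1 - j0.0007814.
Step 5 — Magnitude: |H| = 1 (-0.0 dB); phase: φ = -0.0°.

|H| = 1 (-0.0 dB), φ = -0.0°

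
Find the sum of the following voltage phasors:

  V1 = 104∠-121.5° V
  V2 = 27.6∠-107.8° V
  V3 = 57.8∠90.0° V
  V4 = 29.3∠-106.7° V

Step 1 — Convert each phasor to rectangular form:
  V1 = 104·(cos(-121.5°) + j·sin(-121.5°)) = -54.34 - j88.67 V
  V2 = 27.6·(cos(-107.8°) + j·sin(-107.8°)) = -8.437 - j26.28 V
  V3 = 57.8·(cos(90.0°) + j·sin(90.0°)) = 0 + j57.8 V
  V4 = 29.3·(cos(-106.7°) + j·sin(-106.7°)) = -8.42 - j28.06 V
Step 2 — Sum components: V_total = -71.2 - j85.22 V.
Step 3 — Convert to polar: |V_total| = 111 V, ∠V_total = -129.9°.

V_total = 111∠-129.9° V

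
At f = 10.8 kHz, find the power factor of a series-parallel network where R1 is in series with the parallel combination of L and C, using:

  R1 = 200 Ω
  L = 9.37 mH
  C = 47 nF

Step 1 — Angular frequency: ω = 2π·f = 2π·1.08e+04 = 6.786e+04 rad/s.
Step 2 — Component impedances:
  R1: Z = R = 200 Ω
  L: Z = jωL = j·6.786e+04·0.00937 = 0 + j635.8 Ω
  C: Z = 1/(jωC) = -j/(ω·C) = 0 - j313.5 Ω
Step 3 — Parallel branch: L || C = 1/(1/L + 1/C) = 0 - j618.6 Ω.
Step 4 — Series with R1: Z_total = R1 + (L || C) = 200 - j618.6 Ω = 650.1∠-72.1° Ω.
Step 5 — Power factor: PF = cos(φ) = Re(Z)/|Z| = 200/650.1 = 0.3076.
Step 6 — Type: Im(Z) = -618.6 ⇒ leading (phase φ = -72.1°).

PF = 0.3076 (leading, φ = -72.1°)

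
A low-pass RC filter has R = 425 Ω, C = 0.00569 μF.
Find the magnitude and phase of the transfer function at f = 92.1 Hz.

Step 1 — Angular frequency: ω = 2π·92.1 = 578.7 rad/s.
Step 2 — Transfer function: H(jω) = 1/(1 + jωRC).
Step 3 — Denominator: 1 + jωRC = 1 + j·578.7·425·5.69e-09 = 1 + j0.001399.
Step 4 — H = 1 - j0.001399.
Step 5 — Magnitude: |H| = 1 (-0.0 dB); phase: φ = -0.1°.

|H| = 1 (-0.0 dB), φ = -0.1°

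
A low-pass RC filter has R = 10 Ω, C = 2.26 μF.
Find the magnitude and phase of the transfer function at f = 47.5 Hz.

Step 1 — Angular frequency: ω = 2π·47.5 = 298.5 rad/s.
Step 2 — Transfer function: H(jω) = 1/(1 + jωRC).
Step 3 — Denominator: 1 + jωRC = 1 + j·298.5·10·2.26e-06 = 1 + j0.006745.
Step 4 — H = 1 - j0.006745.
Step 5 — Magnitude: |H| = 1 (-0.0 dB); phase: φ = -0.4°.

|H| = 1 (-0.0 dB), φ = -0.4°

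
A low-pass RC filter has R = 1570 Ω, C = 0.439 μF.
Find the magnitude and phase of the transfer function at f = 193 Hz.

Step 1 — Angular frequency: ω = 2π·193 = 1213 rad/s.
Step 2 — Transfer function: H(jω) = 1/(1 + jωRC).
Step 3 — Denominator: 1 + jωRC = 1 + j·1213·1570·4.39e-07 = 1 + j0.8358.
Step 4 — H = 0.5887 - j0.4921.
Step 5 — Magnitude: |H| = 0.7673 (-2.3 dB); phase: φ = -39.9°.

|H| = 0.7673 (-2.3 dB), φ = -39.9°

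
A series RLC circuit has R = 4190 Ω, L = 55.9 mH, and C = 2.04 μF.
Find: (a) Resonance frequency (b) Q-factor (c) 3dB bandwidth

Step 1 — Resonance condition Im(Z)=0 gives ω₀ = 1/√(LC).
Step 2 — ω₀ = 1/√(0.0559·2.04e-06) = 2961 rad/s.
Step 3 — f₀ = ω₀/(2π) = 471.3 Hz.
Step 4 — Series Q: Q = ω₀L/R = 2961·0.0559/4190 = 0.03951.
Step 5 — 3dB bandwidth: Δω = ω₀/Q = 7.496e+04 rad/s; BW = Δω/(2π) = 1.193e+04 Hz.

(a) f₀ = 471.3 Hz  (b) Q = 0.03951  (c) BW = 1.193e+04 Hz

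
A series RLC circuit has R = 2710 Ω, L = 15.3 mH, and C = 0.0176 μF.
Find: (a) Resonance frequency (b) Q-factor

Step 1 — Resonance condition Im(Z)=0 gives ω₀ = 1/√(LC).
Step 2 — ω₀ = 1/√(0.0153·1.76e-08) = 6.094e+04 rad/s.
Step 3 — f₀ = ω₀/(2π) = 9699 Hz.
Step 4 — Series Q: Q = ω₀L/R = 6.094e+04·0.0153/2710 = 0.344.

(a) f₀ = 9699 Hz  (b) Q = 0.344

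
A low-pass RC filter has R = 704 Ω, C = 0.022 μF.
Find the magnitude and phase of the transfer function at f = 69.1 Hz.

Step 1 — Angular frequency: ω = 2π·69.1 = 434.2 rad/s.
Step 2 — Transfer function: H(jω) = 1/(1 + jωRC).
Step 3 — Denominator: 1 + jωRC = 1 + j·434.2·704·2.2e-08 = 1 + j0.006724.
Step 4 — H = 1 - j0.006724.
Step 5 — Magnitude: |H| = 1 (-0.0 dB); phase: φ = -0.4°.

|H| = 1 (-0.0 dB), φ = -0.4°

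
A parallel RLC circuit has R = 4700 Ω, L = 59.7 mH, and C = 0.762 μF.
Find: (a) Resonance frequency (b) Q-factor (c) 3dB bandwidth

Step 1 — Resonance: ω₀ = 1/√(LC) = 1/√(0.0597·7.62e-07) = 4689 rad/s.
Step 2 — f₀ = ω₀/(2π) = 746.2 Hz.
Step 3 — Parallel Q: Q = R/(ω₀L) = 4700/(4689·0.0597) = 16.79.
Step 4 — Bandwidth: Δω = ω₀/Q = 279.2 rad/s; BW = Δω/(2π) = 44.44 Hz.

(a) f₀ = 746.2 Hz  (b) Q = 16.79  (c) BW = 44.44 Hz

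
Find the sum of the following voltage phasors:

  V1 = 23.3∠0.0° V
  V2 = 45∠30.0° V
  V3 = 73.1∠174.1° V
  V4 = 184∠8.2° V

Step 1 — Convert each phasor to rectangular form:
  V1 = 23.3·(cos(0.0°) + j·sin(0.0°)) = 23.3 V
  V2 = 45·(cos(30.0°) + j·sin(30.0°)) = 38.97 + j22.5 V
  V3 = 73.1·(cos(174.1°) + j·sin(174.1°)) = -72.71 + j7.514 V
  V4 = 184·(cos(8.2°) + j·sin(8.2°)) = 182.1 + j26.24 V
Step 2 — Sum components: V_total = 171.7 + j56.26 V.
Step 3 — Convert to polar: |V_total| = 180.7 V, ∠V_total = 18.1°.

V_total = 180.7∠18.1° V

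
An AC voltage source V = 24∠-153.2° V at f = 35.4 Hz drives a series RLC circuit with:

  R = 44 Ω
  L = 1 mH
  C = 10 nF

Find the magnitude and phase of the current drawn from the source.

Step 1 — Angular frequency: ω = 2π·f = 2π·35.4 = 222.4 rad/s.
Step 2 — Component impedances:
  R: Z = R = 44 Ω
  L: Z = jωL = j·222.4·0.001 = 0 + j0.2224 Ω
  C: Z = 1/(jωC) = -j/(ω·C) = 0 - j4.496e+05 Ω
Step 3 — Series combination: Z_total = R + L + C = 44 - j4.496e+05 Ω = 4.496e+05∠-90.0° Ω.
Step 4 — Source phasor: V = 24∠-153.2° V = -21.42 - j10.82 V.
Step 5 — Ohm's law: I = V / Z_total = (-21.42 - j10.82) / (44 - j4.496e+05) = 2.406e-05 - j4.765e-05 A.
Step 6 — Convert to polar: |I| = 5.338e-05 A, ∠I = -63.2°.

I = 5.338e-05∠-63.2° A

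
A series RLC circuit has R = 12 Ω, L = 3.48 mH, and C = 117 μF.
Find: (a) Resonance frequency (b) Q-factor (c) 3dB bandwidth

Step 1 — Resonance condition Im(Z)=0 gives ω₀ = 1/√(LC).
Step 2 — ω₀ = 1/√(0.00348·0.000117) = 1567 rad/s.
Step 3 — f₀ = ω₀/(2π) = 249.4 Hz.
Step 4 — Series Q: Q = ω₀L/R = 1567·0.00348/12 = 0.4545.
Step 5 — 3dB bandwidth: Δω = ω₀/Q = 3448 rad/s; BW = Δω/(2π) = 548.8 Hz.

(a) f₀ = 249.4 Hz  (b) Q = 0.4545  (c) BW = 548.8 Hz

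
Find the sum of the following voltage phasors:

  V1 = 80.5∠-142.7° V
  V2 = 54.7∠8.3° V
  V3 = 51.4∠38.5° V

Step 1 — Convert each phasor to rectangular form:
  V1 = 80.5·(cos(-142.7°) + j·sin(-142.7°)) = -64.04 - j48.78 V
  V2 = 54.7·(cos(8.3°) + j·sin(8.3°)) = 54.13 + j7.896 V
  V3 = 51.4·(cos(38.5°) + j·sin(38.5°)) = 40.23 + j32 V
Step 2 — Sum components: V_total = 30.32 - j8.889 V.
Step 3 — Convert to polar: |V_total| = 31.59 V, ∠V_total = -16.3°.

V_total = 31.59∠-16.3° V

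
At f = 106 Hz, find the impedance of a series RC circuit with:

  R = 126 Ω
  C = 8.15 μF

Step 1 — Angular frequency: ω = 2π·f = 2π·106 = 666 rad/s.
Step 2 — Component impedances:
  R: Z = R = 126 Ω
  C: Z = 1/(jωC) = -j/(ω·C) = 0 - j184.2 Ω
Step 3 — Series combination: Z_total = R + C = 126 - j184.2 Ω = 223.2∠-55.6° Ω.

Z = 126 - j184.2 Ω = 223.2∠-55.6° Ω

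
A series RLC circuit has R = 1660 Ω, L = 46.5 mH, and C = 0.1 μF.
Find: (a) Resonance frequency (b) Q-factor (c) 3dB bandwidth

Step 1 — Resonance: ω₀ = 1/√(LC) = 1/√(0.0465·1e-07) = 1.466e+04 rad/s.
Step 2 — f₀ = ω₀/(2π) = 2334 Hz.
Step 3 — Series Q: Q = ω₀L/R = 1.466e+04·0.0465/1660 = 0.4108.
Step 4 — Bandwidth: Δω = ω₀/Q = 3.57e+04 rad/s; BW = Δω/(2π) = 5682 Hz.

(a) f₀ = 2334 Hz  (b) Q = 0.4108  (c) BW = 5682 Hz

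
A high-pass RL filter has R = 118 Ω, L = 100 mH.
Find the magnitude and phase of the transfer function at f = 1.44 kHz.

Step 1 — Angular frequency: ω = 2π·1440 = 9048 rad/s.
Step 2 — Transfer function: H(jω) = jωL/(R + jωL).
Step 3 — Numerator jωL = j·904.8; denominator R + jωL = 118 + j904.8.
Step 4 — H = 0.9833 + j0.1282.
Step 5 — Magnitude: |H| = 0.9916 (-0.1 dB); phase: φ = 7.4°.

|H| = 0.9916 (-0.1 dB), φ = 7.4°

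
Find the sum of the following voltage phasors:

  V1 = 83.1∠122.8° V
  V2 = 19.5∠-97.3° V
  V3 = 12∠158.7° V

Step 1 — Convert each phasor to rectangular form:
  V1 = 83.1·(cos(122.8°) + j·sin(122.8°)) = -45.02 + j69.85 V
  V2 = 19.5·(cos(-97.3°) + j·sin(-97.3°)) = -2.478 - j19.34 V
  V3 = 12·(cos(158.7°) + j·sin(158.7°)) = -11.18 + j4.359 V
Step 2 — Sum components: V_total = -58.67 + j54.87 V.
Step 3 — Convert to polar: |V_total| = 80.33 V, ∠V_total = 136.9°.

V_total = 80.33∠136.9° V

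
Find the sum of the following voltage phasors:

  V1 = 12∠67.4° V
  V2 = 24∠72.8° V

Step 1 — Convert each phasor to rectangular form:
  V1 = 12·(cos(67.4°) + j·sin(67.4°)) = 4.612 + j11.08 V
  V2 = 24·(cos(72.8°) + j·sin(72.8°)) = 7.097 + j22.93 V
Step 2 — Sum components: V_total = 11.71 + j34.01 V.
Step 3 — Convert to polar: |V_total| = 35.96 V, ∠V_total = 71.0°.

V_total = 35.96∠71.0° V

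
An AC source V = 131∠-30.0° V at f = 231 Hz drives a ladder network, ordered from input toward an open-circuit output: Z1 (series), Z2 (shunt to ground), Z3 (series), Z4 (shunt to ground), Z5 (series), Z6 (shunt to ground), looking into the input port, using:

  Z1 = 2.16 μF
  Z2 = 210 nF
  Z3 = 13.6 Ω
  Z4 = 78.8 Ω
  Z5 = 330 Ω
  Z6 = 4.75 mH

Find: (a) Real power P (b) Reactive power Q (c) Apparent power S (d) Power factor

Step 1 — Angular frequency: ω = 2π·f = 2π·231 = 1451 rad/s.
Step 2 — Component impedances:
  Z1: Z = 1/(jωC) = -j/(ω·C) = 0 - j319 Ω
  Z2: Z = 1/(jωC) = -j/(ω·C) = 0 - j3281 Ω
  Z3: Z = R = 13.6 Ω
  Z4: Z = R = 78.8 Ω
  Z5: Z = R = 330 Ω
  Z6: Z = jωL = j·1451·0.00475 = 0 + j6.894 Ω
Step 3 — Ladder network (open output): work backward from the far end, alternating series and parallel combinations. Z_in = 77.18 - j320.5 Ω = 329.7∠-76.5° Ω.
Step 4 — Source phasor: V = 131∠-30.0° V = 113.4 - j65.5 V.
Step 5 — Current: I = V / Z = 0.2737 + j0.288 A = 0.3973∠46.5° A.
Step 6 — Complex power: S = V·I* = 12.19 - j50.6 VA.
Step 7 — Real power: P = Re(S) = 12.19 W.
Step 8 — Reactive power: Q = Im(S) = -50.6 VAR.
Step 9 — Apparent power: |S| = 52.05 VA.
Step 10 — Power factor: PF = P/|S| = 0.2341 (leading).

(a) P = 12.19 W  (b) Q = -50.6 VAR  (c) S = 52.05 VA  (d) PF = 0.2341 (leading)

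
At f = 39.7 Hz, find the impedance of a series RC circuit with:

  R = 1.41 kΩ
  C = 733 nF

Step 1 — Angular frequency: ω = 2π·f = 2π·39.7 = 249.4 rad/s.
Step 2 — Component impedances:
  R: Z = R = 1410 Ω
  C: Z = 1/(jωC) = -j/(ω·C) = 0 - j5469 Ω
Step 3 — Series combination: Z_total = R + C = 1410 - j5469 Ω = 5648∠-75.5° Ω.

Z = 1410 - j5469 Ω = 5648∠-75.5° Ω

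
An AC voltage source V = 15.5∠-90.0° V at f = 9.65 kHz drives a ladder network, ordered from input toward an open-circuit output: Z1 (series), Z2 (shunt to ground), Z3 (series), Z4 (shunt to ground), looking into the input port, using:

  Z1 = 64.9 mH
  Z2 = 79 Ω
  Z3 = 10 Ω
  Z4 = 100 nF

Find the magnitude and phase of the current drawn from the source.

Step 1 — Angular frequency: ω = 2π·f = 2π·9650 = 6.063e+04 rad/s.
Step 2 — Component impedances:
  Z1: Z = jωL = j·6.063e+04·0.0649 = 0 + j3935 Ω
  Z2: Z = R = 79 Ω
  Z3: Z = R = 10 Ω
  Z4: Z = 1/(jωC) = -j/(ω·C) = 0 - j164.9 Ω
Step 3 — Ladder network (open output): work backward from the far end, alternating series and parallel combinations. Z_in = 63.19 + j3906 Ω = 3906∠89.1° Ω.
Step 4 — Source phasor: V = 15.5∠-90.0° V = 0 - j15.5 V.
Step 5 — Ohm's law: I = V / Z_total = (0 - j15.5) / (63.19 + j3906) = -0.003967 - j6.418e-05 A.
Step 6 — Convert to polar: |I| = 0.003968 A, ∠I = -179.1°.

I = 0.003968∠-179.1° A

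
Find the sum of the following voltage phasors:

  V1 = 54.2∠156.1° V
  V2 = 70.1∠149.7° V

Step 1 — Convert each phasor to rectangular form:
  V1 = 54.2·(cos(156.1°) + j·sin(156.1°)) = -49.55 + j21.96 V
  V2 = 70.1·(cos(149.7°) + j·sin(149.7°)) = -60.52 + j35.37 V
Step 2 — Sum components: V_total = -110.1 + j57.33 V.
Step 3 — Convert to polar: |V_total| = 124.1 V, ∠V_total = 152.5°.

V_total = 124.1∠152.5° V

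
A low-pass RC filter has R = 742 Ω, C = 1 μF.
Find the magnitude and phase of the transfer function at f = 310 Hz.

Step 1 — Angular frequency: ω = 2π·310 = 1948 rad/s.
Step 2 — Transfer function: H(jω) = 1/(1 + jωRC).
Step 3 — Denominator: 1 + jωRC = 1 + j·1948·742·1e-06 = 1 + j1.445.
Step 4 — H = 0.3238 - j0.4679.
Step 5 — Magnitude: |H| = 0.569 (-4.9 dB); phase: φ = -55.3°.

|H| = 0.569 (-4.9 dB), φ = -55.3°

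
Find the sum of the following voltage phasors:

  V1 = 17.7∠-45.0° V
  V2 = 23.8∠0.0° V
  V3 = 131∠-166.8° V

Step 1 — Convert each phasor to rectangular form:
  V1 = 17.7·(cos(-45.0°) + j·sin(-45.0°)) = 12.52 - j12.52 V
  V2 = 23.8·(cos(0.0°) + j·sin(0.0°)) = 23.8 V
  V3 = 131·(cos(-166.8°) + j·sin(-166.8°)) = -127.5 - j29.91 V
Step 2 — Sum components: V_total = -91.22 - j42.43 V.
Step 3 — Convert to polar: |V_total| = 100.6 V, ∠V_total = -155.1°.

V_total = 100.6∠-155.1° V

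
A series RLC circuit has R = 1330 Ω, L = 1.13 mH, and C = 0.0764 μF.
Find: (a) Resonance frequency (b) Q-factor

Step 1 — Resonance condition Im(Z)=0 gives ω₀ = 1/√(LC).
Step 2 — ω₀ = 1/√(0.00113·7.64e-08) = 1.076e+05 rad/s.
Step 3 — f₀ = ω₀/(2π) = 1.713e+04 Hz.
Step 4 — Series Q: Q = ω₀L/R = 1.076e+05·0.00113/1330 = 0.09144.

(a) f₀ = 1.713e+04 Hz  (b) Q = 0.09144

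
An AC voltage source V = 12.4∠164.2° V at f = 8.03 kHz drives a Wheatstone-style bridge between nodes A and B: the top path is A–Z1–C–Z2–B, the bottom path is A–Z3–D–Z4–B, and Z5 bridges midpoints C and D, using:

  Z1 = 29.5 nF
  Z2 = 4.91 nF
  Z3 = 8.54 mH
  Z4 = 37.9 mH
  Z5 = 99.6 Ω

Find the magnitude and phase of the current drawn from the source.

Step 1 — Angular frequency: ω = 2π·f = 2π·8030 = 5.045e+04 rad/s.
Step 2 — Component impedances:
  Z1: Z = 1/(jωC) = -j/(ω·C) = 0 - j671.9 Ω
  Z2: Z = 1/(jωC) = -j/(ω·C) = 0 - j4037 Ω
  Z3: Z = jωL = j·5.045e+04·0.00854 = 0 + j430.9 Ω
  Z4: Z = jωL = j·5.045e+04·0.0379 = 0 + j1912 Ω
  Z5: Z = R = 99.6 Ω
Step 3 — Bridge requires nodal analysis (the Z5 bridge couples midpoints C and D, so the two paths cannot be reduced to a simple series/parallel combination). Setting node B to ground and injecting 1 A at node A, the 3-node admittance system at A, C, D solves to V_A = Z_AB = 64.79 + j4805 Ω = 4805∠89.2° Ω.
Step 4 — Source phasor: V = 12.4∠164.2° V = -11.93 + j3.376 V.
Step 5 — Ohm's law: I = V / Z_total = (-11.93 + j3.376) / (64.79 + j4805) = 0.0006691 + j0.002492 A.
Step 6 — Convert to polar: |I| = 0.002581 A, ∠I = 75.0°.

I = 0.002581∠75.0° A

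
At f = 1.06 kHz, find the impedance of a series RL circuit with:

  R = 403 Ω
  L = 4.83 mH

Step 1 — Angular frequency: ω = 2π·f = 2π·1060 = 6660 rad/s.
Step 2 — Component impedances:
  R: Z = R = 403 Ω
  L: Z = jωL = j·6660·0.00483 = 0 + j32.17 Ω
Step 3 — Series combination: Z_total = R + L = 403 + j32.17 Ω = 404.3∠4.6° Ω.

Z = 403 + j32.17 Ω = 404.3∠4.6° Ω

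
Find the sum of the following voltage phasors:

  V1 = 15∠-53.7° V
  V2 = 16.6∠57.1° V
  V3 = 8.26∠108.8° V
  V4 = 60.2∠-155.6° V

Step 1 — Convert each phasor to rectangular form:
  V1 = 15·(cos(-53.7°) + j·sin(-53.7°)) = 8.88 - j12.09 V
  V2 = 16.6·(cos(57.1°) + j·sin(57.1°)) = 9.017 + j13.94 V
  V3 = 8.26·(cos(108.8°) + j·sin(108.8°)) = -2.662 + j7.819 V
  V4 = 60.2·(cos(-155.6°) + j·sin(-155.6°)) = -54.82 - j24.87 V
Step 2 — Sum components: V_total = -39.59 - j15.2 V.
Step 3 — Convert to polar: |V_total| = 42.41 V, ∠V_total = -159.0°.

V_total = 42.41∠-159.0° V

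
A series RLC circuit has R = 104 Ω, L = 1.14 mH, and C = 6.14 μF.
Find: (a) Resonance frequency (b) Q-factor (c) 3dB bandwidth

Step 1 — Resonance condition Im(Z)=0 gives ω₀ = 1/√(LC).
Step 2 — ω₀ = 1/√(0.00114·6.14e-06) = 1.195e+04 rad/s.
Step 3 — f₀ = ω₀/(2π) = 1902 Hz.
Step 4 — Series Q: Q = ω₀L/R = 1.195e+04·0.00114/104 = 0.131.
Step 5 — 3dB bandwidth: Δω = ω₀/Q = 9.123e+04 rad/s; BW = Δω/(2π) = 1.452e+04 Hz.

(a) f₀ = 1902 Hz  (b) Q = 0.131  (c) BW = 1.452e+04 Hz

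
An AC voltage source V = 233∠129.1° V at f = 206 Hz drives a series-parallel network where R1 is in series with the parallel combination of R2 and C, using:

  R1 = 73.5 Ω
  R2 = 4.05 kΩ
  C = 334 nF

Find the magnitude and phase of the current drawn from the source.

Step 1 — Angular frequency: ω = 2π·f = 2π·206 = 1294 rad/s.
Step 2 — Component impedances:
  R1: Z = R = 73.5 Ω
  R2: Z = R = 4050 Ω
  C: Z = 1/(jωC) = -j/(ω·C) = 0 - j2313 Ω
Step 3 — Parallel branch: R2 || C = 1/(1/R2 + 1/C) = 996.2 - j1744 Ω.
Step 4 — Series with R1: Z_total = R1 + (R2 || C) = 1070 - j1744 Ω = 2046∠-58.5° Ω.
Step 5 — Source phasor: V = 233∠129.1° V = -146.9 + j180.8 V.
Step 6 — Ohm's law: I = V / Z_total = (-146.9 + j180.8) / (1070 - j1744) = -0.1129 - j0.01502 A.
Step 7 — Convert to polar: |I| = 0.1139 A, ∠I = -172.4°.

I = 0.1139∠-172.4° A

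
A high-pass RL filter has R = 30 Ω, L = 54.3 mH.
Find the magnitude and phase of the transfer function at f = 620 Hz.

Step 1 — Angular frequency: ω = 2π·620 = 3896 rad/s.
Step 2 — Transfer function: H(jω) = jωL/(R + jωL).
Step 3 — Numerator jωL = j·211.5; denominator R + jωL = 30 + j211.5.
Step 4 — H = 0.9803 + j0.139.
Step 5 — Magnitude: |H| = 0.9901 (-0.1 dB); phase: φ = 8.1°.

|H| = 0.9901 (-0.1 dB), φ = 8.1°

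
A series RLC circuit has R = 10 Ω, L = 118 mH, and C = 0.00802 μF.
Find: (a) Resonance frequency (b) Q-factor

Step 1 — Resonance condition Im(Z)=0 gives ω₀ = 1/√(LC).
Step 2 — ω₀ = 1/√(0.118·8.02e-09) = 3.251e+04 rad/s.
Step 3 — f₀ = ω₀/(2π) = 5174 Hz.
Step 4 — Series Q: Q = ω₀L/R = 3.251e+04·0.118/10 = 383.6.

(a) f₀ = 5174 Hz  (b) Q = 383.6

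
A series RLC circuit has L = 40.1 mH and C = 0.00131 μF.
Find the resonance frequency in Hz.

Step 1 — Resonance condition Im(Z)=0 gives ω₀ = 1/√(LC).
Step 2 — ω₀ = 1/√(0.0401·1.31e-09) = 1.38e+05 rad/s.
Step 3 — f₀ = ω₀/(2π) = 2.196e+04 Hz.

f₀ = 2.196e+04 Hz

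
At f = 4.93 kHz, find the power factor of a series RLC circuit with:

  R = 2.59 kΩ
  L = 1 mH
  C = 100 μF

Step 1 — Angular frequency: ω = 2π·f = 2π·4930 = 3.098e+04 rad/s.
Step 2 — Component impedances:
  R: Z = R = 2590 Ω
  L: Z = jωL = j·3.098e+04·0.001 = 0 + j30.98 Ω
  C: Z = 1/(jωC) = -j/(ω·C) = 0 - j0.3228 Ω
Step 3 — Series combination: Z_total = R + L + C = 2590 + j30.65 Ω = 2590∠0.7° Ω.
Step 4 — Power factor: PF = cos(φ) = Re(Z)/|Z| = 2590/2590.2 = 0.9999.
Step 5 — Type: Im(Z) = 30.65 ⇒ lagging (phase φ = 0.7°).

PF = 0.9999 (lagging, φ = 0.7°)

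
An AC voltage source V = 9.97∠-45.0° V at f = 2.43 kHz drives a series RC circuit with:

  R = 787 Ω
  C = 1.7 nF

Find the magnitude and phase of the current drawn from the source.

Step 1 — Angular frequency: ω = 2π·f = 2π·2430 = 1.527e+04 rad/s.
Step 2 — Component impedances:
  R: Z = R = 787 Ω
  C: Z = 1/(jωC) = -j/(ω·C) = 0 - j3.853e+04 Ω
Step 3 — Series combination: Z_total = R + C = 787 - j3.853e+04 Ω = 3.854e+04∠-88.8° Ω.
Step 4 — Source phasor: V = 9.97∠-45.0° V = 7.05 - j7.05 V.
Step 5 — Ohm's law: I = V / Z_total = (7.05 - j7.05) / (787 - j3.853e+04) = 0.0001866 + j0.0001792 A.
Step 6 — Convert to polar: |I| = 0.0002587 A, ∠I = 43.8°.

I = 0.0002587∠43.8° A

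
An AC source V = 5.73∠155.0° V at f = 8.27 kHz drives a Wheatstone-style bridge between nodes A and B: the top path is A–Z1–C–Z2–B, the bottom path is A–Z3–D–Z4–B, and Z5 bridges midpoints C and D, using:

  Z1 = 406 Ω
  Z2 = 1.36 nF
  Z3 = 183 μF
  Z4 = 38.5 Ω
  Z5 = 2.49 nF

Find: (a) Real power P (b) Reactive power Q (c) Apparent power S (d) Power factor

Step 1 — Angular frequency: ω = 2π·f = 2π·8270 = 5.196e+04 rad/s.
Step 2 — Component impedances:
  Z1: Z = R = 406 Ω
  Z2: Z = 1/(jωC) = -j/(ω·C) = 0 - j1.415e+04 Ω
  Z3: Z = 1/(jωC) = -j/(ω·C) = 0 - j0.1052 Ω
  Z4: Z = R = 38.5 Ω
  Z5: Z = 1/(jωC) = -j/(ω·C) = 0 - j7729 Ω
Step 3 — Bridge requires nodal analysis (the Z5 bridge couples midpoints C and D, so the two paths cannot be reduced to a simple series/parallel combination). Setting node B to ground and injecting 1 A at node A, the 3-node admittance system at A, C, D solves to V_A = Z_AB = 38.5 - j0.2096 Ω = 38.5∠-0.3° Ω.
Step 4 — Source phasor: V = 5.73∠155.0° V = -5.193 + j2.422 V.
Step 5 — Current: I = V / Z = -0.1352 + j0.06217 A = 0.1488∠155.3° A.
Step 6 — Complex power: S = V·I* = 0.8529 - j0.004644 VA.
Step 7 — Real power: P = Re(S) = 0.8529 W.
Step 8 — Reactive power: Q = Im(S) = -0.004644 VAR.
Step 9 — Apparent power: |S| = 0.8529 VA.
Step 10 — Power factor: PF = P/|S| = 1 (leading).

(a) P = 0.8529 W  (b) Q = -0.004644 VAR  (c) S = 0.8529 VA  (d) PF = 1 (leading)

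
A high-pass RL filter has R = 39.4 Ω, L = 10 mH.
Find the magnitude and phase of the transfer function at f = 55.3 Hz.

Step 1 — Angular frequency: ω = 2π·55.3 = 347.5 rad/s.
Step 2 — Transfer function: H(jω) = jωL/(R + jωL).
Step 3 — Numerator jωL = j·3.475; denominator R + jωL = 39.4 + j3.475.
Step 4 — H = 0.007717 + j0.08751.
Step 5 — Magnitude: |H| = 0.08785 (-21.1 dB); phase: φ = 85.0°.

|H| = 0.08785 (-21.1 dB), φ = 85.0°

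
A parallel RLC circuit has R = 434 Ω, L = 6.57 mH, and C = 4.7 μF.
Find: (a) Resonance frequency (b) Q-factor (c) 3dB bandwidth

Step 1 — Resonance: ω₀ = 1/√(LC) = 1/√(0.00657·4.7e-06) = 5691 rad/s.
Step 2 — f₀ = ω₀/(2π) = 905.7 Hz.
Step 3 — Parallel Q: Q = R/(ω₀L) = 434/(5691·0.00657) = 11.61.
Step 4 — Bandwidth: Δω = ω₀/Q = 490.2 rad/s; BW = Δω/(2π) = 78.02 Hz.

(a) f₀ = 905.7 Hz  (b) Q = 11.61  (c) BW = 78.02 Hz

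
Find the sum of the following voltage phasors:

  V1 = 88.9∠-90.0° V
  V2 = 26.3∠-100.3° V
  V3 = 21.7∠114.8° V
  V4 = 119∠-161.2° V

Step 1 — Convert each phasor to rectangular form:
  V1 = 88.9·(cos(-90.0°) + j·sin(-90.0°)) = 0 - j88.9 V
  V2 = 26.3·(cos(-100.3°) + j·sin(-100.3°)) = -4.702 - j25.88 V
  V3 = 21.7·(cos(114.8°) + j·sin(114.8°)) = -9.102 + j19.7 V
  V4 = 119·(cos(-161.2°) + j·sin(-161.2°)) = -112.7 - j38.35 V
Step 2 — Sum components: V_total = -126.5 - j133.4 V.
Step 3 — Convert to polar: |V_total| = 183.8 V, ∠V_total = -133.5°.

V_total = 183.8∠-133.5° V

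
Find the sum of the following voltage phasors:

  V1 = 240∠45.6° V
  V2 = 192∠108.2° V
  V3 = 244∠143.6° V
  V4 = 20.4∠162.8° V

Step 1 — Convert each phasor to rectangular form:
  V1 = 240·(cos(45.6°) + j·sin(45.6°)) = 167.9 + j171.5 V
  V2 = 192·(cos(108.2°) + j·sin(108.2°)) = -59.97 + j182.4 V
  V3 = 244·(cos(143.6°) + j·sin(143.6°)) = -196.4 + j144.8 V
  V4 = 20.4·(cos(162.8°) + j·sin(162.8°)) = -19.49 + j6.032 V
Step 2 — Sum components: V_total = -107.9 + j504.7 V.
Step 3 — Convert to polar: |V_total| = 516.1 V, ∠V_total = 102.1°.

V_total = 516.1∠102.1° V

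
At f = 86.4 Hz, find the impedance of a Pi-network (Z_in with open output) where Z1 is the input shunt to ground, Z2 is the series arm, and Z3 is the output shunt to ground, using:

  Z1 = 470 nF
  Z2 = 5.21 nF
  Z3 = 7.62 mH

Step 1 — Angular frequency: ω = 2π·f = 2π·86.4 = 542.9 rad/s.
Step 2 — Component impedances:
  Z1: Z = 1/(jωC) = -j/(ω·C) = 0 - j3919 Ω
  Z2: Z = 1/(jωC) = -j/(ω·C) = 0 - j3.536e+05 Ω
  Z3: Z = jωL = j·542.9·0.00762 = 0 + j4.137 Ω
Step 3 — With open output, the series arm Z2 and the output shunt Z3 appear in series to ground: Z2 + Z3 = 0 - j3.536e+05 Ω.
Step 4 — Parallel with input shunt Z1: Z_in = Z1 || (Z2 + Z3) = 0 - j3876 Ω = 3876∠-90.0° Ω.

Z = 0 - j3876 Ω = 3876∠-90.0° Ω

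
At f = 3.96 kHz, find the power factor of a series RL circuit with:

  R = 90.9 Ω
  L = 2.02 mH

Step 1 — Angular frequency: ω = 2π·f = 2π·3960 = 2.488e+04 rad/s.
Step 2 — Component impedances:
  R: Z = R = 90.9 Ω
  L: Z = jωL = j·2.488e+04·0.00202 = 0 + j50.26 Ω
Step 3 — Series combination: Z_total = R + L = 90.9 + j50.26 Ω = 103.9∠28.9° Ω.
Step 4 — Power factor: PF = cos(φ) = Re(Z)/|Z| = 90.9/103.87 = 0.8751.
Step 5 — Type: Im(Z) = 50.26 ⇒ lagging (phase φ = 28.9°).

PF = 0.8751 (lagging, φ = 28.9°)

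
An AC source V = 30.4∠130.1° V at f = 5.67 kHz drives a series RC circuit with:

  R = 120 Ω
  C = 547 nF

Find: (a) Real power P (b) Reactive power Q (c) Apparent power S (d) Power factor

Step 1 — Angular frequency: ω = 2π·f = 2π·5670 = 3.563e+04 rad/s.
Step 2 — Component impedances:
  R: Z = R = 120 Ω
  C: Z = 1/(jωC) = -j/(ω·C) = 0 - j51.32 Ω
Step 3 — Series combination: Z_total = R + C = 120 - j51.32 Ω = 130.5∠-23.2° Ω.
Step 4 — Source phasor: V = 30.4∠130.1° V = -19.58 + j23.25 V.
Step 5 — Current: I = V / Z = -0.208 + j0.1048 A = 0.2329∠153.3° A.
Step 6 — Complex power: S = V·I* = 6.511 - j2.784 VA.
Step 7 — Real power: P = Re(S) = 6.511 W.
Step 8 — Reactive power: Q = Im(S) = -2.784 VAR.
Step 9 — Apparent power: |S| = 7.081 VA.
Step 10 — Power factor: PF = P/|S| = 0.9195 (leading).

(a) P = 6.511 W  (b) Q = -2.784 VAR  (c) S = 7.081 VA  (d) PF = 0.9195 (leading)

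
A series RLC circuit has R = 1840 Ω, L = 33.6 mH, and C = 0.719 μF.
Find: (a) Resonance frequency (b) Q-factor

Step 1 — Resonance condition Im(Z)=0 gives ω₀ = 1/√(LC).
Step 2 — ω₀ = 1/√(0.0336·7.19e-07) = 6434 rad/s.
Step 3 — f₀ = ω₀/(2π) = 1024 Hz.
Step 4 — Series Q: Q = ω₀L/R = 6434·0.0336/1840 = 0.1175.

(a) f₀ = 1024 Hz  (b) Q = 0.1175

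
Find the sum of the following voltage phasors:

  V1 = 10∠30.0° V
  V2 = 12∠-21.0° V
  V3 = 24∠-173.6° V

Step 1 — Convert each phasor to rectangular form:
  V1 = 10·(cos(30.0°) + j·sin(30.0°)) = 8.66 + j5 V
  V2 = 12·(cos(-21.0°) + j·sin(-21.0°)) = 11.2 - j4.3 V
  V3 = 24·(cos(-173.6°) + j·sin(-173.6°)) = -23.85 - j2.675 V
Step 2 — Sum components: V_total = -3.987 - j1.976 V.
Step 3 — Convert to polar: |V_total| = 4.45 V, ∠V_total = -153.6°.

V_total = 4.45∠-153.6° V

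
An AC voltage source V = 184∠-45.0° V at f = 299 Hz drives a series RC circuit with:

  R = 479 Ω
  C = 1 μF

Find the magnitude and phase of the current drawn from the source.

Step 1 — Angular frequency: ω = 2π·f = 2π·299 = 1879 rad/s.
Step 2 — Component impedances:
  R: Z = R = 479 Ω
  C: Z = 1/(jωC) = -j/(ω·C) = 0 - j532.3 Ω
Step 3 — Series combination: Z_total = R + C = 479 - j532.3 Ω = 716.1∠-48.0° Ω.
Step 4 — Source phasor: V = 184∠-45.0° V = 130.1 - j130.1 V.
Step 5 — Ohm's law: I = V / Z_total = (130.1 - j130.1) / (479 - j532.3) = 0.2566 + j0.01352 A.
Step 6 — Convert to polar: |I| = 0.257 A, ∠I = 3.0°.

I = 0.257∠3.0° A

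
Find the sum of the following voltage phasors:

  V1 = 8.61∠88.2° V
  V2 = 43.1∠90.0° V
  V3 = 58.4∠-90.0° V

Step 1 — Convert each phasor to rectangular form:
  V1 = 8.61·(cos(88.2°) + j·sin(88.2°)) = 0.2704 + j8.606 V
  V2 = 43.1·(cos(90.0°) + j·sin(90.0°)) = 0 + j43.1 V
  V3 = 58.4·(cos(-90.0°) + j·sin(-90.0°)) = 0 - j58.4 V
Step 2 — Sum components: V_total = 0.2704 - j6.694 V.
Step 3 — Convert to polar: |V_total| = 6.7 V, ∠V_total = -87.7°.

V_total = 6.7∠-87.7° V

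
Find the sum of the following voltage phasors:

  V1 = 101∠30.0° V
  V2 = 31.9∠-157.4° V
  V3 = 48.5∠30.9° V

Step 1 — Convert each phasor to rectangular form:
  V1 = 101·(cos(30.0°) + j·sin(30.0°)) = 87.47 + j50.5 V
  V2 = 31.9·(cos(-157.4°) + j·sin(-157.4°)) = -29.45 - j12.26 V
  V3 = 48.5·(cos(30.9°) + j·sin(30.9°)) = 41.62 + j24.91 V
Step 2 — Sum components: V_total = 99.63 + j63.15 V.
Step 3 — Convert to polar: |V_total| = 118 V, ∠V_total = 32.4°.

V_total = 118∠32.4° V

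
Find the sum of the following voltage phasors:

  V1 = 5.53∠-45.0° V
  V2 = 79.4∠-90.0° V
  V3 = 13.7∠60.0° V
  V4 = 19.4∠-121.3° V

Step 1 — Convert each phasor to rectangular form:
  V1 = 5.53·(cos(-45.0°) + j·sin(-45.0°)) = 3.91 - j3.91 V
  V2 = 79.4·(cos(-90.0°) + j·sin(-90.0°)) = 0 - j79.4 V
  V3 = 13.7·(cos(60.0°) + j·sin(60.0°)) = 6.85 + j11.86 V
  V4 = 19.4·(cos(-121.3°) + j·sin(-121.3°)) = -10.08 - j16.58 V
Step 2 — Sum components: V_total = 0.6816 - j88.02 V.
Step 3 — Convert to polar: |V_total| = 88.02 V, ∠V_total = -89.6°.

V_total = 88.02∠-89.6° V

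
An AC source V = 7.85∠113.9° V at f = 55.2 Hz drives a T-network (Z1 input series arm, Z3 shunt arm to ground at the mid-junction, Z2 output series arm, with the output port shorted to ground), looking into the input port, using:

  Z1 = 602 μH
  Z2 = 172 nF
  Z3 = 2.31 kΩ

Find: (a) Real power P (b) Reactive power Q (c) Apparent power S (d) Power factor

Step 1 — Angular frequency: ω = 2π·f = 2π·55.2 = 346.8 rad/s.
Step 2 — Component impedances:
  Z1: Z = jωL = j·346.8·0.000602 = 0 + j0.2088 Ω
  Z2: Z = 1/(jωC) = -j/(ω·C) = 0 - j1.676e+04 Ω
  Z3: Z = R = 2310 Ω
Step 3 — With the output port shorted to ground, the output series arm Z2 runs from the junction to ground; the shunt arm Z3 also runs from the junction to ground. They appear in parallel: Z3 || Z2 = 2267 - j312.4 Ω.
Step 4 — Series with input arm Z1: Z_in = Z1 + (Z3 || Z2) = 2267 - j312.2 Ω = 2288∠-7.8° Ω.
Step 5 — Source phasor: V = 7.85∠113.9° V = -3.18 + j7.177 V.
Step 6 — Current: I = V / Z = -0.001805 + j0.002917 A = 0.00343∠121.7° A.
Step 7 — Complex power: S = V·I* = 0.02668 - j0.003674 VA.
Step 8 — Real power: P = Re(S) = 0.02668 W.
Step 9 — Reactive power: Q = Im(S) = -0.003674 VAR.
Step 10 — Apparent power: |S| = 0.02693 VA.
Step 11 — Power factor: PF = P/|S| = 0.9907 (leading).

(a) P = 0.02668 W  (b) Q = -0.003674 VAR  (c) S = 0.02693 VA  (d) PF = 0.9907 (leading)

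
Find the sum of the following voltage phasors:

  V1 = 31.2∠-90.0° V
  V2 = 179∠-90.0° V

Step 1 — Convert each phasor to rectangular form:
  V1 = 31.2·(cos(-90.0°) + j·sin(-90.0°)) = 0 - j31.2 V
  V2 = 179·(cos(-90.0°) + j·sin(-90.0°)) = 0 - j179 V
Step 2 — Sum components: V_total = 0 - j210.2 V.
Step 3 — Convert to polar: |V_total| = 210.2 V, ∠V_total = -90.0°.

V_total = 210.2∠-90.0° V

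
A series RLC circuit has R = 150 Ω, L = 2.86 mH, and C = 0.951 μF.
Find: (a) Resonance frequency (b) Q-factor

Step 1 — Resonance condition Im(Z)=0 gives ω₀ = 1/√(LC).
Step 2 — ω₀ = 1/√(0.00286·9.51e-07) = 1.917e+04 rad/s.
Step 3 — f₀ = ω₀/(2π) = 3052 Hz.
Step 4 — Series Q: Q = ω₀L/R = 1.917e+04·0.00286/150 = 0.3656.

(a) f₀ = 3052 Hz  (b) Q = 0.3656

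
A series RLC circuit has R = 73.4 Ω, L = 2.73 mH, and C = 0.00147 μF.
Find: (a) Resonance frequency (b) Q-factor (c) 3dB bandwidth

Step 1 — Resonance: ω₀ = 1/√(LC) = 1/√(0.00273·1.47e-09) = 4.992e+05 rad/s.
Step 2 — f₀ = ω₀/(2π) = 7.945e+04 Hz.
Step 3 — Series Q: Q = ω₀L/R = 4.992e+05·0.00273/73.4 = 18.57.
Step 4 — Bandwidth: Δω = ω₀/Q = 2.689e+04 rad/s; BW = Δω/(2π) = 4279 Hz.

(a) f₀ = 7.945e+04 Hz  (b) Q = 18.57  (c) BW = 4279 Hz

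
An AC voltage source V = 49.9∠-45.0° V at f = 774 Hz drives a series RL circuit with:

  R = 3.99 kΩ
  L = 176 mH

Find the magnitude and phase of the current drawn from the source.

Step 1 — Angular frequency: ω = 2π·f = 2π·774 = 4863 rad/s.
Step 2 — Component impedances:
  R: Z = R = 3990 Ω
  L: Z = jωL = j·4863·0.176 = 0 + j855.9 Ω
Step 3 — Series combination: Z_total = R + L = 3990 + j855.9 Ω = 4081∠12.1° Ω.
Step 4 — Source phasor: V = 49.9∠-45.0° V = 35.28 - j35.28 V.
Step 5 — Ohm's law: I = V / Z_total = (35.28 - j35.28) / (3990 + j855.9) = 0.006641 - j0.01027 A.
Step 6 — Convert to polar: |I| = 0.01223 A, ∠I = -57.1°.

I = 0.01223∠-57.1° A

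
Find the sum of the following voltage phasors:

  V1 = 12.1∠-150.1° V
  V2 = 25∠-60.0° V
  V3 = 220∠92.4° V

Step 1 — Convert each phasor to rectangular form:
  V1 = 12.1·(cos(-150.1°) + j·sin(-150.1°)) = -10.49 - j6.032 V
  V2 = 25·(cos(-60.0°) + j·sin(-60.0°)) = 12.5 - j21.65 V
  V3 = 220·(cos(92.4°) + j·sin(92.4°)) = -9.213 + j219.8 V
Step 2 — Sum components: V_total = -7.202 + j192.1 V.
Step 3 — Convert to polar: |V_total| = 192.3 V, ∠V_total = 92.1°.

V_total = 192.3∠92.1° V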